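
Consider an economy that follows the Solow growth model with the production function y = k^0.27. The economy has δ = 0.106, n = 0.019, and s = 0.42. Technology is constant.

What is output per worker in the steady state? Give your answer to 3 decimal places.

y* ≈ 1.566

Steady state requires s·f(k) = (n + δ)·k, i.e. s·k^α = (n + δ)·k.
Rearranging, k^(1−α) = s / (n + δ).
k^0.73 = 0.42 / (0.019 + 0.106) = 0.42 / 0.125 = 3.3600
k* = 3.3600^(1/0.73) ≈ 5.2603
y* = (k*)^α = 5.2603^0.27 ≈ 1.5656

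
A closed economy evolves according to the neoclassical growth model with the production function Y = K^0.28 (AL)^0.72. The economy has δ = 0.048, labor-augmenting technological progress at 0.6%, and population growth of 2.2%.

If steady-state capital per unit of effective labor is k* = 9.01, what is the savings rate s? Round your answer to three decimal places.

s ≈ 0.370

In steady state, investment equals break-even investment: s·k^α = (n + g + δ)·k.
So s / (n + g + δ) = (k*)^(1−α) = 9.01^0.72 = 4.8686.
Therefore s = 4.8686 × (n + g + δ) = 4.8686 × 0.076 = 0.3700.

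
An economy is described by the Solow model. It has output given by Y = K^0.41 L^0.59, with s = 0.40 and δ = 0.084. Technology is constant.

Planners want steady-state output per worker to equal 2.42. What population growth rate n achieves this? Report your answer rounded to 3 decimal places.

n ≈ 0.028

At the steady state, Δk = 0, so s·k^α = (n + δ)·k.
Since y* = [s/(n + δ)]^(α/(1−α)), we have s/(n + δ) = (y*)^((1−α)/α) = 2.42^1.439 = 3.5671.
Therefore n + δ = s / 3.5671 = 0.40 / 3.5671 = 0.1121, so n = 0.1121 − 0.084 = 0.0281.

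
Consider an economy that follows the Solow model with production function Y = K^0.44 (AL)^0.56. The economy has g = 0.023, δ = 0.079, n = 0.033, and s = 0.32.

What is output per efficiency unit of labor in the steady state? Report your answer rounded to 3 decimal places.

y* ≈ 1.970

In steady state, investment equals break-even investment: s·k^α = (n + g + δ)·k.
Rearranging, k^(1−α) = s / (n + g + δ).
k^0.56 = 0.32 / (0.033 + 0.023 + 0.079) = 0.32 / 0.135 = 2.3704
k* = 2.3704^(1/0.56) ≈ 4.6701
y* = (k*)^α = 4.6701^0.44 ≈ 1.9702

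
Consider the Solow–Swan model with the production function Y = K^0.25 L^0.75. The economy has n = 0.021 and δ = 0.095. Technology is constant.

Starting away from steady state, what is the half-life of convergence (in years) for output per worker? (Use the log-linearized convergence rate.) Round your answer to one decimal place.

half-life ≈ 8.0 years

Near the steady state the convergence rate is λ = (1 − α)(n + δ).
λ = (1 − 0.25) × 0.116 = 0.75 × 0.116 = 0.0870
Half-life = ln 2 / λ = 0.6931 / 0.0870 ≈ 7.97 years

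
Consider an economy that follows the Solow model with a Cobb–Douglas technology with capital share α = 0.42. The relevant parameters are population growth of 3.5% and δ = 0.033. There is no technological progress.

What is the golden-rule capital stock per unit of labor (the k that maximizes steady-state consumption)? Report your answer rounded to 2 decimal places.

The golden rule sets f'(k) = n + δ, i.e. α·k^(α−1) = n + δ.
So k^(1−α) = α / (n + δ) = 0.42 / 0.068 = 6.1765.
k_gold = 6.1765^(1/0.58) ≈ 23.0860

k_gold ≈ 23.09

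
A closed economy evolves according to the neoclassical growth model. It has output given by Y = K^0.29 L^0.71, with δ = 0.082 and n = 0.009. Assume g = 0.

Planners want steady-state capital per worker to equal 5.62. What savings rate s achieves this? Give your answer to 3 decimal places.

In steady state, investment equals break-even investment: s·k^α = (n + δ)·k.
So s / (n + δ) = (k*)^(1−α) = 5.62^0.71 = 3.4065.
Therefore s = 3.4065 × (n + δ) = 3.4065 × 0.091 = 0.3100.

s ≈ 0.310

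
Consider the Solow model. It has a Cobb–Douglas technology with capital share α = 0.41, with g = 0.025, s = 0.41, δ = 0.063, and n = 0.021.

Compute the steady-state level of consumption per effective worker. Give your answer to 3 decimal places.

c* = 1.481

Steady state requires s·f(k) = (n + g + δ)·k, i.e. s·k^α = (n + g + δ)·k.
Rearranging, k^(1−α) = s / (n + g + δ).
k^0.59 = 0.41 / (0.021 + 0.025 + 0.063) = 0.41 / 0.109 = 3.7615
k* = 3.7615^(1/0.59) ≈ 9.4447
y* = (k*)^α = 9.4447^0.41 ≈ 2.5109
c* = (1 − s)·y* = (1 − 0.41) × 2.5109 ≈ 1.4814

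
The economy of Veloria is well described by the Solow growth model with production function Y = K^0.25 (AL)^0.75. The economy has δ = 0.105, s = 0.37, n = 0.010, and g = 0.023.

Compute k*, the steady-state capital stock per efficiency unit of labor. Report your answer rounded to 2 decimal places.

k* = 3.72

In steady state, investment equals break-even investment: s·k^α = (n + g + δ)·k.
Rearranging, k^(1−α) = s / (n + g + δ).
k^0.75 = 0.37 / (0.010 + 0.023 + 0.105) = 0.37 / 0.138 = 2.6812
k* = 2.6812^(1/0.75) ≈ 3.7248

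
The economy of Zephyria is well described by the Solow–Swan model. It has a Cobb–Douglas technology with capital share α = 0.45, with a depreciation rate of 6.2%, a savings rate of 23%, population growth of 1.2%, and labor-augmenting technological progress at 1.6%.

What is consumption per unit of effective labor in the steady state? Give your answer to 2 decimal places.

c* ≈ 1.66

Steady state requires s·f(k) = (n + g + δ)·k, i.e. s·k^α = (n + g + δ)·k.
Dividing both sides by k: k^(1−α) = s / (n + g + δ).
k^0.55 = 0.23 / (0.012 + 0.016 + 0.062) = 0.23 / 0.090 = 2.5556
k* = 2.5556^(1/0.55) ≈ 5.5068
y* = (k*)^α = 5.5068^0.45 ≈ 2.1548
c* = (1 − s)·y* = (1 − 0.23) × 2.1548 ≈ 1.6592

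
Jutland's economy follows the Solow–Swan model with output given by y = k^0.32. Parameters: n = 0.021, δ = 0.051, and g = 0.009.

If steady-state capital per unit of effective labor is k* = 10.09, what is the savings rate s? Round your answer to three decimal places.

s ≈ 0.390

At the steady state, Δk = 0, so s·k^α = (n + g + δ)·k.
So s / (n + g + δ) = (k*)^(1−α) = 10.09^0.68 = 4.8156.
Therefore s = 4.8156 × (n + g + δ) = 4.8156 × 0.081 = 0.3901.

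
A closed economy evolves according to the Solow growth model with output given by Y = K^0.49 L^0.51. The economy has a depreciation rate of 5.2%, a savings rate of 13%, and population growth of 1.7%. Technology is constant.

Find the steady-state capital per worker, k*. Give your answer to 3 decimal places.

In steady state, investment equals break-even investment: s·k^α = (n + δ)·k.
Rearranging, k^(1−α) = s / (n + δ).
k^0.51 = 0.13 / (0.017 + 0.052) = 0.13 / 0.069 = 1.8841
k* = 1.8841^(1/0.51) ≈ 3.4627

k* ≈ 3.463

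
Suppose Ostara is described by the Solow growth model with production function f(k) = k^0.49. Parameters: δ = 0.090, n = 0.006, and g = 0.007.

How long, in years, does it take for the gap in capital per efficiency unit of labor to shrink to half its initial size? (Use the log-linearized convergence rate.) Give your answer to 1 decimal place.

half-life ≈ 13.2 years

Near the steady state the convergence rate is λ = (1 − α)(n + g + δ).
λ = (1 − 0.49) × 0.103 = 0.51 × 0.103 = 0.05253
Half-life = ln 2 / λ = 0.6931 / 0.05253 ≈ 13.19 years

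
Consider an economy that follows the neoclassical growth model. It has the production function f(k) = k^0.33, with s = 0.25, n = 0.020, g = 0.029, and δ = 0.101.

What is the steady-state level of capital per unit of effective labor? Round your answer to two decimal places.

At the steady state, Δk = 0, so s·k^α = (n + g + δ)·k.
Rearranging, k^(1−α) = s / (n + g + δ).
k^0.67 = 0.25 / (0.020 + 0.029 + 0.101) = 0.25 / 0.150 = 1.6667
k* = 1.6667^(1/0.67) ≈ 2.1435

k* ≈ 2.14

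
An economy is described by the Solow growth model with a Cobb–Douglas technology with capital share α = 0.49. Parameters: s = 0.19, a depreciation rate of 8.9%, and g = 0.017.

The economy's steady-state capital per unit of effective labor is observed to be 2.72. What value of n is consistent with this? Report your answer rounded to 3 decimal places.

n ≈ 0.008

At the steady state, Δk = 0, so s·k^α = (n + g + δ)·k.
So s / (n + g + δ) = (k*)^(1−α) = 2.72^0.51 = 1.6658.
Therefore n + g + δ = s / 1.6658 = 0.19 / 1.6658 = 0.1141, so n = 0.1141 − 0.106 = 0.0081.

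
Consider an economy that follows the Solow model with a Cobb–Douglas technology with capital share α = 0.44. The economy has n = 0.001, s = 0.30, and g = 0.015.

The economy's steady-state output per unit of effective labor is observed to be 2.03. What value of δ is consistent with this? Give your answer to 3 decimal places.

Steady state requires s·f(k) = (n + g + δ)·k, i.e. s·k^α = (n + g + δ)·k.
Since y* = [s/(n + g + δ)]^(α/(1−α)), we have s/(n + g + δ) = (y*)^((1−α)/α) = 2.03^1.2727 = 2.4624.
Therefore n + g + δ = s / 2.4624 = 0.30 / 2.4624 = 0.1218, so δ = 0.1218 − 0.016 = 0.1058.

δ ≈ 0.106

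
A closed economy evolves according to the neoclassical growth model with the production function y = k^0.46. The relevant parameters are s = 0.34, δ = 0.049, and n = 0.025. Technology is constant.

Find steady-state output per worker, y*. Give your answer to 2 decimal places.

At the steady state, Δk = 0, so s·k^α = (n + δ)·k.
Dividing both sides by k: k^(1−α) = s / (n + δ).
k^0.54 = 0.34 / (0.025 + 0.049) = 0.34 / 0.074 = 4.5946
k* = 4.5946^(1/0.54) ≈ 16.8417
y* = (k*)^α = 16.8417^0.46 ≈ 3.6655

y* ≈ 3.67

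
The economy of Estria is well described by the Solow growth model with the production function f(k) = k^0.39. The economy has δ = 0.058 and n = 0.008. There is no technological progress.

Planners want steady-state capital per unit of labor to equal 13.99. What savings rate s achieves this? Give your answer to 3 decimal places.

Steady state requires s·f(k) = (n + δ)·k, i.e. s·k^α = (n + δ)·k.
So s / (n + δ) = (k*)^(1−α) = 13.99^0.61 = 4.9998.
Therefore s = 4.9998 × (n + δ) = 4.9998 × 0.066 = 0.3300.

s ≈ 0.330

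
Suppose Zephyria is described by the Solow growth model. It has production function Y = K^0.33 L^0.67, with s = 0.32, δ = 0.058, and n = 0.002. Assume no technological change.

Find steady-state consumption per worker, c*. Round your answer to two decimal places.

c* ≈ 1.55

Steady state requires s·f(k) = (n + δ)·k, i.e. s·k^α = (n + δ)·k.
Dividing both sides by k: k^(1−α) = s / (n + δ).
k^0.67 = 0.32 / (0.002 + 0.058) = 0.32 / 0.060 = 5.3333
k* = 5.3333^(1/0.67) ≈ 12.1638
y* = (k*)^α = 12.1638^0.33 ≈ 2.2807
c* = (1 − s)·y* = (1 − 0.32) × 2.2807 ≈ 1.5509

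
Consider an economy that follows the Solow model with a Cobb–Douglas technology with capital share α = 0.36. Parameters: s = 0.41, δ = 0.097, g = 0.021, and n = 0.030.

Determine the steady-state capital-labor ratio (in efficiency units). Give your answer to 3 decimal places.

At the steady state, Δk = 0, so s·k^α = (n + g + δ)·k.
Dividing both sides by k: k^(1−α) = s / (n + g + δ).
k^0.64 = 0.41 / (0.030 + 0.021 + 0.097) = 0.41 / 0.148 = 2.7703
k* = 2.7703^(1/0.64) ≈ 4.9141

k* ≈ 4.914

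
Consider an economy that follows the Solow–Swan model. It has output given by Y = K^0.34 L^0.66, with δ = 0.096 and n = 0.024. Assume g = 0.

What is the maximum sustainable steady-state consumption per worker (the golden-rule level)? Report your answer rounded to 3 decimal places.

c_gold ≈ 1.129

At the golden rule, f'(k) = n + δ, so α·k^(α−1) = n + δ and k_gold = (α/(n + δ))^(1/(1−α)).
k_gold = (0.34/0.120)^(1/0.66) = 2.8333^1.5152 ≈ 4.8452
c_gold = f(k_gold) − (n + δ)·k_gold = 1.7100 − 0.120×4.8452 ≈ 1.1286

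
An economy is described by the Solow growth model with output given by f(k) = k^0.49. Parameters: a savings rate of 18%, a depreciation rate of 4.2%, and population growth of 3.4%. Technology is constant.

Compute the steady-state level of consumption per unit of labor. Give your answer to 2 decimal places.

In steady state, investment equals break-even investment: s·k^α = (n + δ)·k.
Dividing both sides by k: k^(1−α) = s / (n + δ).
k^0.51 = 0.18 / (0.034 + 0.042) = 0.18 / 0.076 = 2.3684
k* = 2.3684^(1/0.51) ≈ 5.4228
y* = (k*)^α = 5.4228^0.49 ≈ 2.2897
c* = (1 − s)·y* = (1 − 0.18) × 2.2897 ≈ 1.8776

c* = 1.88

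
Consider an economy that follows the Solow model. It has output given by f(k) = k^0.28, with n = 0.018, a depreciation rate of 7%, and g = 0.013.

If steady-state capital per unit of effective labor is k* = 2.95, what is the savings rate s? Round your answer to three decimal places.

In steady state, investment equals break-even investment: s·k^α = (n + g + δ)·k.
So s / (n + g + δ) = (k*)^(1−α) = 2.95^0.72 = 2.1791.
Therefore s = 2.1791 × (n + g + δ) = 2.1791 × 0.101 = 0.2201.

s ≈ 0.220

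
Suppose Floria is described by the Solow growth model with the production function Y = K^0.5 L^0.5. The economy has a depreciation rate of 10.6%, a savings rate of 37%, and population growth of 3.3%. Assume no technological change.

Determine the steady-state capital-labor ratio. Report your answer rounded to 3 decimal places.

In steady state, investment equals break-even investment: s·k^α = (n + δ)·k.
Rearranging, k^(1−α) = s / (n + δ).
k^0.5 = 0.37 / (0.033 + 0.106) = 0.37 / 0.139 = 2.6619
k* = 2.6619^(1/0.5) ≈ 7.0857

k* = 7.086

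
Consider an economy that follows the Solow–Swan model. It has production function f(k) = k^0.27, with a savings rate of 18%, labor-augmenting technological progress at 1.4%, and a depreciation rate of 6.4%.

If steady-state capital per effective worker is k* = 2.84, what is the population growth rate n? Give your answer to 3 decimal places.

n ≈ 0.006

In steady state, investment equals break-even investment: s·k^α = (n + g + δ)·k.
So s / (n + g + δ) = (k*)^(1−α) = 2.84^0.73 = 2.1425.
Therefore n + g + δ = s / 2.1425 = 0.18 / 2.1425 = 0.0840, so n = 0.0840 − 0.078 = 0.0060.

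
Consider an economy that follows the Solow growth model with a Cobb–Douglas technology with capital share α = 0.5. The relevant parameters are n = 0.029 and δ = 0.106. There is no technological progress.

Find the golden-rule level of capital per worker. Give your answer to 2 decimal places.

k_gold ≈ 13.72

The golden rule sets f'(k) = n + δ, i.e. α·k^(α−1) = n + δ.
So k^(1−α) = α / (n + δ) = 0.5 / 0.135 = 3.7037.
k_gold = 3.7037^(1/0.5) ≈ 13.7174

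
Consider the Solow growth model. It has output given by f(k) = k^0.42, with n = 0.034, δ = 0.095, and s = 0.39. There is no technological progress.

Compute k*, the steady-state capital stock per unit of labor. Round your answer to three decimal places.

Steady state requires s·f(k) = (n + δ)·k, i.e. s·k^α = (n + δ)·k.
Rearranging, k^(1−α) = s / (n + δ).
k^0.58 = 0.39 / (0.034 + 0.095) = 0.39 / 0.129 = 3.0233
k* = 3.0233^(1/0.58) ≈ 6.7362

k* ≈ 6.736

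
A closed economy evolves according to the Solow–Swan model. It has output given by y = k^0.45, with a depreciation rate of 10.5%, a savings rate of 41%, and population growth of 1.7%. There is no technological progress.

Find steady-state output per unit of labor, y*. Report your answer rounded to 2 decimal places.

At the steady state, Δk = 0, so s·k^α = (n + δ)·k.
Rearranging, k^(1−α) = s / (n + δ).
k^0.55 = 0.41 / (0.017 + 0.105) = 0.41 / 0.122 = 3.3607
k* = 3.3607^(1/0.55) ≈ 9.0604
y* = (k*)^α = 9.0604^0.45 ≈ 2.6960

y* ≈ 2.70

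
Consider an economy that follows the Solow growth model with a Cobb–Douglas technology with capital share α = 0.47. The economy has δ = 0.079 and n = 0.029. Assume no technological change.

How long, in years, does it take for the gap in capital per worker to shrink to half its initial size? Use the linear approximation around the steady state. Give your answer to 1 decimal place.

t_½ ≈ 12.1 years

Near the steady state the convergence rate is λ = (1 − α)(n + δ).
λ = (1 − 0.47) × 0.108 = 0.53 × 0.108 = 0.05724
Half-life = ln 2 / λ = 0.6931 / 0.05724 ≈ 12.11 years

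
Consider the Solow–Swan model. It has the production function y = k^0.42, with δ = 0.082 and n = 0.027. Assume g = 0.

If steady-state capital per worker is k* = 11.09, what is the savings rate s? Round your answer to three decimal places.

Steady state requires s·f(k) = (n + δ)·k, i.e. s·k^α = (n + δ)·k.
So s / (n + δ) = (k*)^(1−α) = 11.09^0.58 = 4.0370.
Therefore s = 4.0370 × (n + δ) = 4.0370 × 0.109 = 0.4400.

s ≈ 0.440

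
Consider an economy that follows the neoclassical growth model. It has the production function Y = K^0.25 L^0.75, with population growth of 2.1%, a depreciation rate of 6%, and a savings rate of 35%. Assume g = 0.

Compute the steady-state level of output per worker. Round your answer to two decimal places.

At the steady state, Δk = 0, so s·k^α = (n + δ)·k.
Rearranging, k^(1−α) = s / (n + δ).
k^0.75 = 0.35 / (0.021 + 0.060) = 0.35 / 0.081 = 4.3210
k* = 4.3210^(1/0.75) ≈ 7.0379
y* = (k*)^α = 7.0379^0.25 ≈ 1.6288

y* = 1.63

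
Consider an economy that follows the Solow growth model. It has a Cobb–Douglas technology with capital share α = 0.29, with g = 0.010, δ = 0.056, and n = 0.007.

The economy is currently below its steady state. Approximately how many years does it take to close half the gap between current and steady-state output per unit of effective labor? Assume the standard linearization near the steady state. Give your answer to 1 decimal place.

Near the steady state the convergence rate is λ = (1 − α)(n + g + δ).
λ = (1 − 0.29) × 0.073 = 0.71 × 0.073 = 0.05183
Half-life = ln 2 / λ = 0.6931 / 0.05183 ≈ 13.37 years

about 13.4 years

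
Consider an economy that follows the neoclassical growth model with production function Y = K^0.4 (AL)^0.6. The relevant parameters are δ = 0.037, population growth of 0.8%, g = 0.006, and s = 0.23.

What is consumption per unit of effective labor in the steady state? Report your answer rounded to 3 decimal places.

In steady state, investment equals break-even investment: s·k^α = (n + g + δ)·k.
Rearranging, k^(1−α) = s / (n + g + δ).
k^0.6 = 0.23 / (0.008 + 0.006 + 0.037) = 0.23 / 0.051 = 4.5098
k* = 4.5098^(1/0.6) ≈ 12.3101
y* = (k*)^α = 12.3101^0.4 ≈ 2.7296
c* = (1 − s)·y* = (1 − 0.23) × 2.7296 ≈ 2.1018

c* ≈ 2.102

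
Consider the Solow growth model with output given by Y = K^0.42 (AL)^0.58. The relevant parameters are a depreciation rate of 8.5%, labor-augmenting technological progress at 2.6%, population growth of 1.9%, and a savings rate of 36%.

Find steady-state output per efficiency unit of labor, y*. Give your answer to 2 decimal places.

Steady state requires s·f(k) = (n + g + δ)·k, i.e. s·k^α = (n + g + δ)·k.
Rearranging, k^(1−α) = s / (n + g + δ).
k^0.58 = 0.36 / (0.019 + 0.026 + 0.085) = 0.36 / 0.130 = 2.7692
k* = 2.7692^(1/0.58) ≈ 5.7900
y* = (k*)^α = 5.7900^0.42 ≈ 2.0909

y* ≈ 2.09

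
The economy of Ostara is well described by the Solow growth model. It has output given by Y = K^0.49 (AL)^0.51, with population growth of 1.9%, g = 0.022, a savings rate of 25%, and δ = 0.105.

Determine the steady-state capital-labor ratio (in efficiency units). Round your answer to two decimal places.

At the steady state, Δk = 0, so s·k^α = (n + g + δ)·k.
Dividing both sides by k: k^(1−α) = s / (n + g + δ).
k^0.51 = 0.25 / (0.019 + 0.022 + 0.105) = 0.25 / 0.146 = 1.7123
k* = 1.7123^(1/0.51) ≈ 2.8708

k* ≈ 2.87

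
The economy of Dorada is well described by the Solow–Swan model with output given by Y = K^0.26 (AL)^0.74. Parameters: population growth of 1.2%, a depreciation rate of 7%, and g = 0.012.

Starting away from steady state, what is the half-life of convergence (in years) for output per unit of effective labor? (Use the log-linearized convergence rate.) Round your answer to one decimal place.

t_½ ≈ 10.0 years

Near the steady state the convergence rate is λ = (1 − α)(n + g + δ).
λ = (1 − 0.26) × 0.094 = 0.74 × 0.094 = 0.06956
Half-life = ln 2 / λ = 0.6931 / 0.06956 ≈ 9.96 years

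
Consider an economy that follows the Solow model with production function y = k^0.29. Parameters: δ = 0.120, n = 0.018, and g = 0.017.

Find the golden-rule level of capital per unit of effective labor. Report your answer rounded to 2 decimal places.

The golden rule sets f'(k) = n + g + δ, i.e. α·k^(α−1) = n + g + δ.
So k^(1−α) = α / (n + g + δ) = 0.29 / 0.155 = 1.8710.
k_gold = 1.8710^(1/0.71) ≈ 2.4166

k_gold ≈ 2.42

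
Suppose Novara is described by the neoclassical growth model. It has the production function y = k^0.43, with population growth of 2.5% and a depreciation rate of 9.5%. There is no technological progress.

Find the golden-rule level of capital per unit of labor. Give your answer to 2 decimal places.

The golden rule sets f'(k) = n + δ, i.e. α·k^(α−1) = n + δ.
So k^(1−α) = α / (n + δ) = 0.43 / 0.120 = 3.5833.
k_gold = 3.5833^(1/0.57) ≈ 9.3848

k_gold ≈ 9.38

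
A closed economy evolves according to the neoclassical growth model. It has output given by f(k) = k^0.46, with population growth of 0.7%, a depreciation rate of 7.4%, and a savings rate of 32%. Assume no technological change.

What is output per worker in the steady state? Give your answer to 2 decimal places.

y* = 3.22

At the steady state, Δk = 0, so s·k^α = (n + δ)·k.
Dividing both sides by k: k^(1−α) = s / (n + δ).
k^0.54 = 0.32 / (0.007 + 0.074) = 0.32 / 0.081 = 3.9506
k* = 3.9506^(1/0.54) ≈ 12.7330
y* = (k*)^α = 12.7330^0.46 ≈ 3.2231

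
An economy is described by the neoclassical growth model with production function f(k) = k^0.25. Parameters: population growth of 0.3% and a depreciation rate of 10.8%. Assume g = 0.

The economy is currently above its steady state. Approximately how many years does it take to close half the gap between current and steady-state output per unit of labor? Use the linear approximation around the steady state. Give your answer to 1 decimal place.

Near the steady state the convergence rate is λ = (1 − α)(n + δ).
λ = (1 − 0.25) × 0.111 = 0.75 × 0.111 = 0.08325
Half-life = ln 2 / λ = 0.6931 / 0.08325 ≈ 8.33 years

half-life ≈ 8.3 years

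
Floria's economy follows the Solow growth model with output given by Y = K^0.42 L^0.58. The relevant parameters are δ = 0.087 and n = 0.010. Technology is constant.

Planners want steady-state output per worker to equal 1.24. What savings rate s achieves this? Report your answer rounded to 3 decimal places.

In steady state, investment equals break-even investment: s·k^α = (n + δ)·k.
Since y* = [s/(n + δ)]^(α/(1−α)), we have s/(n + δ) = (y*)^((1−α)/α) = 1.24^1.381 = 1.3459.
Therefore s = 1.3459 × (n + δ) = 1.3459 × 0.097 = 0.1306.

s ≈ 0.131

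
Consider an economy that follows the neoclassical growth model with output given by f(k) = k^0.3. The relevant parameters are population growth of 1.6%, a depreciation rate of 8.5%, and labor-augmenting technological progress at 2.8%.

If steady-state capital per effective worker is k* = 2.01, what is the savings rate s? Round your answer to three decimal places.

At the steady state, Δk = 0, so s·k^α = (n + g + δ)·k.
So s / (n + g + δ) = (k*)^(1−α) = 2.01^0.7 = 1.6302.
Therefore s = 1.6302 × (n + g + δ) = 1.6302 × 0.129 = 0.2103.

s ≈ 0.210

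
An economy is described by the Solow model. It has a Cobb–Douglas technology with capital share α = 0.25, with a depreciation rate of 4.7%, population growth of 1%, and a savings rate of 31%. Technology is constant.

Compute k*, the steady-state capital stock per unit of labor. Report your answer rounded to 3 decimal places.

Steady state requires s·f(k) = (n + δ)·k, i.e. s·k^α = (n + δ)·k.
Rearranging, k^(1−α) = s / (n + δ).
k^0.75 = 0.31 / (0.010 + 0.047) = 0.31 / 0.057 = 5.4386
k* = 5.4386^(1/0.75) ≈ 9.5642

k* ≈ 9.564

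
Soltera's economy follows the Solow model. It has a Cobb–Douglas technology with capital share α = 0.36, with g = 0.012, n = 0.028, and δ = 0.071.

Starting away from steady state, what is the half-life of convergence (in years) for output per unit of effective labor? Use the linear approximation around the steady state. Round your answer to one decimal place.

Near the steady state the convergence rate is λ = (1 − α)(n + g + δ).
λ = (1 − 0.36) × 0.111 = 0.64 × 0.111 = 0.07104
Half-life = ln 2 / λ = 0.6931 / 0.07104 ≈ 9.76 years

about 9.8 years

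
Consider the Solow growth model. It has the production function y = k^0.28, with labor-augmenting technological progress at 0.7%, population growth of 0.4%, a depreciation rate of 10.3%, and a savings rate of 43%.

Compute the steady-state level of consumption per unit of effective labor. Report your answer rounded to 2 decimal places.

c* ≈ 0.96

In steady state, investment equals break-even investment: s·k^α = (n + g + δ)·k.
Rearranging, k^(1−α) = s / (n + g + δ).
k^0.72 = 0.43 / (0.004 + 0.007 + 0.103) = 0.43 / 0.114 = 3.7719
k* = 3.7719^(1/0.72) ≈ 6.3209
y* = (k*)^α = 6.3209^0.28 ≈ 1.6758
c* = (1 − s)·y* = (1 − 0.43) × 1.6758 ≈ 0.9552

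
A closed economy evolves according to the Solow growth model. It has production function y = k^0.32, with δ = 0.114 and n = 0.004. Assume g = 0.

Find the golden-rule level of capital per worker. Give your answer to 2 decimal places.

The golden rule sets f'(k) = n + δ, i.e. α·k^(α−1) = n + δ.
So k^(1−α) = α / (n + δ) = 0.32 / 0.118 = 2.7119.
k_gold = 2.7119^(1/0.68) ≈ 4.3368

k_gold ≈ 4.34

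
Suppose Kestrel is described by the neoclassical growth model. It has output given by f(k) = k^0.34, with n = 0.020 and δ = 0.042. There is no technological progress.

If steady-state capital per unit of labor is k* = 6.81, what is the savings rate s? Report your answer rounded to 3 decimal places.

At the steady state, Δk = 0, so s·k^α = (n + δ)·k.
So s / (n + δ) = (k*)^(1−α) = 6.81^0.66 = 3.5471.
Therefore s = 3.5471 × (n + δ) = 3.5471 × 0.062 = 0.2199.

s ≈ 0.220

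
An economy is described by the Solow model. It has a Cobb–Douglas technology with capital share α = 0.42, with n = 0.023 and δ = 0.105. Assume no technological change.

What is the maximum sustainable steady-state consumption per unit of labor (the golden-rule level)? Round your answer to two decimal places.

c_gold ≈ 1.37

At the golden rule, f'(k) = n + δ, so α·k^(α−1) = n + δ and k_gold = (α/(n + δ))^(1/(1−α)).
k_gold = (0.42/0.128)^(1/0.58) = 3.2813^1.7241 ≈ 7.7574
c_gold = f(k_gold) − (n + δ)·k_gold = 2.3642 − 0.128×7.7574 ≈ 1.3713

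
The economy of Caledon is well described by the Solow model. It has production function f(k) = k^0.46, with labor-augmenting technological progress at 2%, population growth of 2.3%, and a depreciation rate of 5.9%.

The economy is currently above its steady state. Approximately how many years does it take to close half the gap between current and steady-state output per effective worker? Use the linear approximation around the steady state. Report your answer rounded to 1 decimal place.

Near the steady state the convergence rate is λ = (1 − α)(n + g + δ).
λ = (1 − 0.46) × 0.102 = 0.54 × 0.102 = 0.05508
Half-life = ln 2 / λ = 0.6931 / 0.05508 ≈ 12.58 years

about 12.6 years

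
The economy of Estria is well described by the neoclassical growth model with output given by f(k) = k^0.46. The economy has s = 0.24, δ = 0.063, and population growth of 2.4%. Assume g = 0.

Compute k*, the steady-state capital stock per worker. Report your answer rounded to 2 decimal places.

k* ≈ 6.55

In steady state, investment equals break-even investment: s·k^α = (n + δ)·k.
Dividing both sides by k: k^(1−α) = s / (n + δ).
k^0.54 = 0.24 / (0.024 + 0.063) = 0.24 / 0.087 = 2.7586
k* = 2.7586^(1/0.54) ≈ 6.5477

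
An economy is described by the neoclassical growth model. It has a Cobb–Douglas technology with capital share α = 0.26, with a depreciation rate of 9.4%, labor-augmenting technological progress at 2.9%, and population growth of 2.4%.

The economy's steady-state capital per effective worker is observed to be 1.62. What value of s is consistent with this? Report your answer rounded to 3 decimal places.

At the steady state, Δk = 0, so s·k^α = (n + g + δ)·k.
So s / (n + g + δ) = (k*)^(1−α) = 1.62^0.74 = 1.4290.
Therefore s = 1.4290 × (n + g + δ) = 1.4290 × 0.147 = 0.2101.

s ≈ 0.210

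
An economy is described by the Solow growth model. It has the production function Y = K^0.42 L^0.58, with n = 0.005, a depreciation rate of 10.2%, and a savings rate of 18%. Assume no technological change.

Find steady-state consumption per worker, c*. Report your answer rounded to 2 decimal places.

c* = 1.20

Steady state requires s·f(k) = (n + δ)·k, i.e. s·k^α = (n + δ)·k.
Dividing both sides by k: k^(1−α) = s / (n + δ).
k^0.58 = 0.18 / (0.005 + 0.102) = 0.18 / 0.107 = 1.6822
k* = 1.6822^(1/0.58) ≈ 2.4516
y* = (k*)^α = 2.4516^0.42 ≈ 1.4574
c* = (1 − s)·y* = (1 − 0.18) × 1.4574 ≈ 1.1951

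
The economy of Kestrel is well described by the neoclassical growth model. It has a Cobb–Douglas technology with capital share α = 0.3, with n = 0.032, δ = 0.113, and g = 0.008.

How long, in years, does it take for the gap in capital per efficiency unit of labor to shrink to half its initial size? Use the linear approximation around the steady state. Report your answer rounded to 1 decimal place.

Near the steady state the convergence rate is λ = (1 − α)(n + g + δ).
λ = (1 − 0.3) × 0.153 = 0.7 × 0.153 = 0.1071
Half-life = ln 2 / λ = 0.6931 / 0.1071 ≈ 6.47 years

about 6.5 years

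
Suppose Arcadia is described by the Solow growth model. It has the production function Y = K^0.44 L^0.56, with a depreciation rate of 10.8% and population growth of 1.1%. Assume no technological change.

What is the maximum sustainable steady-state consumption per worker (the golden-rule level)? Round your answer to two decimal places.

c_gold ≈ 1.56

At the golden rule, f'(k) = n + δ, so α·k^(α−1) = n + δ and k_gold = (α/(n + δ))^(1/(1−α)).
k_gold = (0.44/0.119)^(1/0.56) = 3.6975^1.7857 ≈ 10.3303
c_gold = f(k_gold) − (n + δ)·k_gold = 2.7939 − 0.119×10.3303 ≈ 1.5646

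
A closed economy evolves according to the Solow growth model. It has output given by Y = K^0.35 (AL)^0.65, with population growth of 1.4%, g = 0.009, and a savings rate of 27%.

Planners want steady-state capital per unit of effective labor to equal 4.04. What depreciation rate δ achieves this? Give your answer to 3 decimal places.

At the steady state, Δk = 0, so s·k^α = (n + g + δ)·k.
So s / (n + g + δ) = (k*)^(1−α) = 4.04^0.65 = 2.4783.
Therefore n + g + δ = s / 2.4783 = 0.27 / 2.4783 = 0.1089, so δ = 0.1089 − 0.023 = 0.0859.

δ ≈ 0.086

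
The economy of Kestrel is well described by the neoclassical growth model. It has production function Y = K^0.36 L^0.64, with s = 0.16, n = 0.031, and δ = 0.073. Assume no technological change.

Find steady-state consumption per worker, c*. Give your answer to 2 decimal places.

c* = 1.07

At the steady state, Δk = 0, so s·k^α = (n + δ)·k.
Dividing both sides by k: k^(1−α) = s / (n + δ).
k^0.64 = 0.16 / (0.031 + 0.073) = 0.16 / 0.104 = 1.5385
k* = 1.5385^(1/0.64) ≈ 1.9604
y* = (k*)^α = 1.9604^0.36 ≈ 1.2742
c* = (1 − s)·y* = (1 − 0.16) × 1.2742 ≈ 1.0703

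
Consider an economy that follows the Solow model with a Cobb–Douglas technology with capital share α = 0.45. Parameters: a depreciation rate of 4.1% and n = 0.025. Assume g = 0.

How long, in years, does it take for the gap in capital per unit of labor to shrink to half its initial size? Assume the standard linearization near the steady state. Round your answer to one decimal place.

half-life ≈ 19.1 years

Near the steady state the convergence rate is λ = (1 − α)(n + δ).
λ = (1 − 0.45) × 0.066 = 0.55 × 0.066 = 0.0363
Half-life = ln 2 / λ = 0.6931 / 0.0363 ≈ 19.09 years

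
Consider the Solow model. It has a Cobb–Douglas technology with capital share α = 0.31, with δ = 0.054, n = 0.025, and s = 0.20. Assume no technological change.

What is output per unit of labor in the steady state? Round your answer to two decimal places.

Steady state requires s·f(k) = (n + δ)·k, i.e. s·k^α = (n + δ)·k.
Dividing both sides by k: k^(1−α) = s / (n + δ).
k^0.69 = 0.20 / (0.025 + 0.054) = 0.20 / 0.079 = 2.5316
k* = 2.5316^(1/0.69) ≈ 3.8426
y* = (k*)^α = 3.8426^0.31 ≈ 1.5179

y* ≈ 1.52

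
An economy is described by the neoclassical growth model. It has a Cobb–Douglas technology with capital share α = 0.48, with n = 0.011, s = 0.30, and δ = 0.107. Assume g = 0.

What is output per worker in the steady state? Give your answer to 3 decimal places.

In steady state, investment equals break-even investment: s·k^α = (n + δ)·k.
Rearranging, k^(1−α) = s / (n + δ).
k^0.52 = 0.30 / (0.011 + 0.107) = 0.30 / 0.118 = 2.5424
k* = 2.5424^(1/0.52) ≈ 6.0161
y* = (k*)^α = 6.0161^0.48 ≈ 2.3663

y* ≈ 2.366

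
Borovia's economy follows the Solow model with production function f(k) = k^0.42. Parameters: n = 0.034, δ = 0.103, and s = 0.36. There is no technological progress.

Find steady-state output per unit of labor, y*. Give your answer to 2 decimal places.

y* = 2.01

At the steady state, Δk = 0, so s·k^α = (n + δ)·k.
Dividing both sides by k: k^(1−α) = s / (n + δ).
k^0.58 = 0.36 / (0.034 + 0.103) = 0.36 / 0.137 = 2.6277
k* = 2.6277^(1/0.58) ≈ 5.2894
y* = (k*)^α = 5.2894^0.42 ≈ 2.0129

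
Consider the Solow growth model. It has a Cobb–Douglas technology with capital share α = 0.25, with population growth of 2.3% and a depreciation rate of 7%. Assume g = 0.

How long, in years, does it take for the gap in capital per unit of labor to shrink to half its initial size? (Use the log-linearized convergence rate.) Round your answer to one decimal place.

Near the steady state the convergence rate is λ = (1 − α)(n + δ).
λ = (1 − 0.25) × 0.093 = 0.75 × 0.093 = 0.06975
Half-life = ln 2 / λ = 0.6931 / 0.06975 ≈ 9.94 years

about 9.9 years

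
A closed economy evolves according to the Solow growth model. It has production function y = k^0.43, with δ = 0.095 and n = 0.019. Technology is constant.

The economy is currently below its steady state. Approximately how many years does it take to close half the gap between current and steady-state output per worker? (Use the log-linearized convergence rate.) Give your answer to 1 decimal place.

half-life ≈ 10.7 years

Near the steady state the convergence rate is λ = (1 − α)(n + δ).
λ = (1 − 0.43) × 0.114 = 0.57 × 0.114 = 0.06498
Half-life = ln 2 / λ = 0.6931 / 0.06498 ≈ 10.67 years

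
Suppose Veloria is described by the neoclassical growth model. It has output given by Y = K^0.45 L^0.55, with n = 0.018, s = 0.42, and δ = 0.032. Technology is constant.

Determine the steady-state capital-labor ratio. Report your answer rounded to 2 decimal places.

k* ≈ 47.92

At the steady state, Δk = 0, so s·k^α = (n + δ)·k.
Rearranging, k^(1−α) = s / (n + δ).
k^0.55 = 0.42 / (0.018 + 0.032) = 0.42 / 0.050 = 8.4000
k* = 8.4000^(1/0.55) ≈ 47.9190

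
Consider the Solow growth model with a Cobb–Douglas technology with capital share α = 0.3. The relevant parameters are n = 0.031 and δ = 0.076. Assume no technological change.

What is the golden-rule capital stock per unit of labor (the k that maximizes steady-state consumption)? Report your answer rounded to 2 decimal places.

k_gold ≈ 4.36

The golden rule sets f'(k) = n + δ, i.e. α·k^(α−1) = n + δ.
So k^(1−α) = α / (n + δ) = 0.3 / 0.107 = 2.8037.
k_gold = 2.8037^(1/0.7) ≈ 4.3613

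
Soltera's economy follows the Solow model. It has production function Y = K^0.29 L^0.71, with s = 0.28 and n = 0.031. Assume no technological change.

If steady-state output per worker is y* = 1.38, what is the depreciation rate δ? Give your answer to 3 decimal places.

δ ≈ 0.096

In steady state, investment equals break-even investment: s·k^α = (n + δ)·k.
Since y* = [s/(n + δ)]^(α/(1−α)), we have s/(n + δ) = (y*)^((1−α)/α) = 1.38^2.4483 = 2.2002.
Therefore n + δ = s / 2.2002 = 0.28 / 2.2002 = 0.1273, so δ = 0.1273 − 0.031 = 0.0963.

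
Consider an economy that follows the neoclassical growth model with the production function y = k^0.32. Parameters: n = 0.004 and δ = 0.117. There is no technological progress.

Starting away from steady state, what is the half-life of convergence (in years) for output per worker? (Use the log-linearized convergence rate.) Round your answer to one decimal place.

about 8.4 years

Near the steady state the convergence rate is λ = (1 − α)(n + δ).
λ = (1 − 0.32) × 0.121 = 0.68 × 0.121 = 0.08228
Half-life = ln 2 / λ = 0.6931 / 0.08228 ≈ 8.42 years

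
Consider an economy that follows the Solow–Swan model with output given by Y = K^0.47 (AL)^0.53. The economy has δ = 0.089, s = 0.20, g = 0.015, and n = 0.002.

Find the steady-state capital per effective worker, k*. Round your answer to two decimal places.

k* = 3.31

In steady state, investment equals break-even investment: s·k^α = (n + g + δ)·k.
Rearranging, k^(1−α) = s / (n + g + δ).
k^0.53 = 0.20 / (0.002 + 0.015 + 0.089) = 0.20 / 0.106 = 1.8868
k* = 1.8868^(1/0.53) ≈ 3.3131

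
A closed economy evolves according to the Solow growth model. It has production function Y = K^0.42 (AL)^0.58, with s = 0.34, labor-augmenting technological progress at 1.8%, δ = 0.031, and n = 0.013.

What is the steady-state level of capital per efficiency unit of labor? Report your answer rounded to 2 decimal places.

In steady state, investment equals break-even investment: s·k^α = (n + g + δ)·k.
Rearranging, k^(1−α) = s / (n + g + δ).
k^0.58 = 0.34 / (0.013 + 0.018 + 0.031) = 0.34 / 0.062 = 5.4839
k* = 5.4839^(1/0.58) ≈ 18.8058

k* ≈ 18.81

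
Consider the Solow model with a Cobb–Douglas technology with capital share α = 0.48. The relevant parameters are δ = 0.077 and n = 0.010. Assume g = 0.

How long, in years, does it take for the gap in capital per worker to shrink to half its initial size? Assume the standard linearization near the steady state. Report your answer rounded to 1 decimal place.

t_½ ≈ 15.3 years

Near the steady state the convergence rate is λ = (1 − α)(n + δ).
λ = (1 − 0.48) × 0.087 = 0.52 × 0.087 = 0.04524
Half-life = ln 2 / λ = 0.6931 / 0.04524 ≈ 15.32 years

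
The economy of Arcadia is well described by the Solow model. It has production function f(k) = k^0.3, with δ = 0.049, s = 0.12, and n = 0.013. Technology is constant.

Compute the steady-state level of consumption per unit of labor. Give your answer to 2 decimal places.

c* = 1.17

At the steady state, Δk = 0, so s·k^α = (n + δ)·k.
Rearranging, k^(1−α) = s / (n + δ).
k^0.7 = 0.12 / (0.013 + 0.049) = 0.12 / 0.062 = 1.9355
k* = 1.9355^(1/0.7) ≈ 2.5686
y* = (k*)^α = 2.5686^0.3 ≈ 1.3271
c* = (1 − s)·y* = (1 − 0.12) × 1.3271 ≈ 1.1678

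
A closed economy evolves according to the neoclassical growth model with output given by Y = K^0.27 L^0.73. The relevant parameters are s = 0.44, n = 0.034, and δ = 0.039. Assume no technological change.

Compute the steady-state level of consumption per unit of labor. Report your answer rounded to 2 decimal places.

Steady state requires s·f(k) = (n + δ)·k, i.e. s·k^α = (n + δ)·k.
Dividing both sides by k: k^(1−α) = s / (n + δ).
k^0.73 = 0.44 / (0.034 + 0.039) = 0.44 / 0.073 = 6.0274
k* = 6.0274^(1/0.73) ≈ 11.7131
y* = (k*)^α = 11.7131^0.27 ≈ 1.9433
c* = (1 − s)·y* = (1 − 0.44) × 1.9433 ≈ 1.0882

c* ≈ 1.09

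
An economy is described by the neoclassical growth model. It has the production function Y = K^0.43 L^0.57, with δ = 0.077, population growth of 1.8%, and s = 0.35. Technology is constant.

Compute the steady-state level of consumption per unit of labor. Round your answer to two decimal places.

c* = 1.74

Steady state requires s·f(k) = (n + δ)·k, i.e. s·k^α = (n + δ)·k.
Rearranging, k^(1−α) = s / (n + δ).
k^0.57 = 0.35 / (0.018 + 0.077) = 0.35 / 0.095 = 3.6842
k* = 3.6842^(1/0.57) ≈ 9.8534
y* = (k*)^α = 9.8534^0.43 ≈ 2.6745
c* = (1 − s)·y* = (1 − 0.35) × 2.6745 ≈ 1.7384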